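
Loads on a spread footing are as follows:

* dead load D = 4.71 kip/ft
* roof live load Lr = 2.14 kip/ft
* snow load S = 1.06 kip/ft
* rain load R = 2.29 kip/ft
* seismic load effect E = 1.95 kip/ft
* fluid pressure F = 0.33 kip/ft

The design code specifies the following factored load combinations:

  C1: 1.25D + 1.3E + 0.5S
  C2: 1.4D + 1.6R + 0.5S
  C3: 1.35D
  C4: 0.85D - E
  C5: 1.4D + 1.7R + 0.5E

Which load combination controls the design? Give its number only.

C1: 1.25(4.71) + 1.3(1.95) + 0.5(1.06) = 8.95
C2: 1.4(4.71) + 1.6(2.29) + 0.5(1.06) = 10.79
C3: 1.35(4.71) = 6.36
C4: 0.85(4.71) - 1.0(1.95) = 4.00 - 1.95 = 2.05
C5: 1.4(4.71) + 1.7(2.29) + 0.5(1.95) = 6.59 + 3.89 + 0.98 = 11.46
The largest value is 11.46 kip/ft from combination 5.

Combination 5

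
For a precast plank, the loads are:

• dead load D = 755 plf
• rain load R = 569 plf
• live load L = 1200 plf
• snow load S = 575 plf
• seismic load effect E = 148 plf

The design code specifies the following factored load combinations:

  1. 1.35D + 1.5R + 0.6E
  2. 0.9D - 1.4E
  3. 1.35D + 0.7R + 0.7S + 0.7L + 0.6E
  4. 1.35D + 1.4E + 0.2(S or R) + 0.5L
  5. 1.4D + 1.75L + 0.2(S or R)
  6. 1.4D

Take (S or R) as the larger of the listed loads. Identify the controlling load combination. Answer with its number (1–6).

(S or R) → S = 575 plf.
1. 1.35(755) + 1.5(569) + 0.6(148) = 1019.25 + 853.50 + 88.80 = 1961.55
2. 0.9(755) - 1.4(148) = 679.50 - 207.20 = 472.30
3. 1.35(755) + 0.7(569) + 0.7(575) + 0.7(1200) + 0.6(148) = 1019.25 + 398.30 + 402.50 + 840.00 + 88.80 = 2748.85
4. 1.35(755) + 1.4(148) + 0.2(575) + 0.5(1200) = 1019.25 + 207.20 + 115.00 + 600.00 = 1941.45
5. 1.4(755) + 1.75(1200) + 0.2(575) = 1057.00 + 2100.00 + 115.00 = 3272.00
6. 1.4(755) = 1057.00
The largest value is 3272.00 plf from combination 5.

Combination 5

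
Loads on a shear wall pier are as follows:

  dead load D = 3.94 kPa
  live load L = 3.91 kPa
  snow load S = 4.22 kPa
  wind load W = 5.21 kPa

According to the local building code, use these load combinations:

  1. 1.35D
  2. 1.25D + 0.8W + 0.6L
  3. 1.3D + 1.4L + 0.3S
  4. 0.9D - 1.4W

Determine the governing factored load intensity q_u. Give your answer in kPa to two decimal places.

11.86 kPa

1. 1.35(3.94) = 5.32
2. 1.25(3.94) + 0.8(5.21) + 0.6(3.91) = 11.44
3. 1.3(3.94) + 1.4(3.91) + 0.3(4.22) = 11.86
4. 0.9(3.94) - 1.4(5.21) = -3.75
The controlling combination is 3, giving 11.86 kPa.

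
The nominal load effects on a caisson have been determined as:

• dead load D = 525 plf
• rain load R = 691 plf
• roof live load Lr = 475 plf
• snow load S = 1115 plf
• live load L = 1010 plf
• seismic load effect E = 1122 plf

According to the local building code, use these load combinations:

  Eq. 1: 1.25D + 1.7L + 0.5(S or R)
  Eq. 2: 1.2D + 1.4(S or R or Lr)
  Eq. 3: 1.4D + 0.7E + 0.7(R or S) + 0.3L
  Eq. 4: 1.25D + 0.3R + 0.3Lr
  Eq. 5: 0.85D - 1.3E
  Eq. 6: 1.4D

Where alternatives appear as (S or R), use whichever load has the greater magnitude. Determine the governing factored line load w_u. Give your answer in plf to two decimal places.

2930.75 plf

(S or R) → S = 1115 plf; (S or R or Lr) → S = 1115 plf; (R or S) → S = 1115 plf.
Eq. 1: 1.25(525) + 1.7(1010) + 0.5(1115) = 656.25 + 1717.00 + 557.50 = 2930.75
Eq. 2: 1.2(525) + 1.4(1115) = 630.00 + 1561.00 = 2191.00
Eq. 3: 1.4(525) + 0.7(1122) + 0.7(1115) + 0.3(1010) = 735.00 + 785.40 + 780.50 + 303.00 = 2603.90
Eq. 4: 1.25(525) + 0.3(691) + 0.3(475) = 656.25 + 207.30 + 142.50 = 1006.05
Eq. 5: 0.85(525) - 1.3(1122) = 446.25 - 1458.60 = -1012.35
Eq. 6: 1.4(525) = 735.00
The controlling combination is 1, giving 2930.75 plf.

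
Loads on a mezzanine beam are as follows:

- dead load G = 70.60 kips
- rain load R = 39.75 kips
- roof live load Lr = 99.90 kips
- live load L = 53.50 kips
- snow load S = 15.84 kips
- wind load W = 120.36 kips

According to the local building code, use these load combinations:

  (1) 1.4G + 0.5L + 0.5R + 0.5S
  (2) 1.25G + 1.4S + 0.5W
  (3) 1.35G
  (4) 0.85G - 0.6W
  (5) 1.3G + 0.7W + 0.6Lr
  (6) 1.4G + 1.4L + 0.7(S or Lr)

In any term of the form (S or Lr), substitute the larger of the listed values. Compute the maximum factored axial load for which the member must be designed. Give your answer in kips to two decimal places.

(S or Lr) → Lr = 99.90 kips.
(1) 1.4(70.60) + 0.5(53.50) + 0.5(39.75) + 0.5(15.84) = 98.84 + 26.75 + 19.88 + 7.92 = 153.39
(2) 1.25(70.60) + 1.4(15.84) + 0.5(120.36) = 88.25 + 22.18 + 60.18 = 170.61
(3) 1.35(70.60) = 95.31
(4) 0.85(70.60) - 0.6(120.36) = 60.01 - 72.22 = -12.21
(5) 1.3(70.60) + 0.7(120.36) + 0.6(99.90) = 91.78 + 84.25 + 59.94 = 235.97
(6) 1.4(70.60) + 1.4(53.50) + 0.7(99.90) = 98.84 + 74.90 + 69.93 = 243.67
Combination 6 governs: P_u = 243.67 kips.

243.67 kips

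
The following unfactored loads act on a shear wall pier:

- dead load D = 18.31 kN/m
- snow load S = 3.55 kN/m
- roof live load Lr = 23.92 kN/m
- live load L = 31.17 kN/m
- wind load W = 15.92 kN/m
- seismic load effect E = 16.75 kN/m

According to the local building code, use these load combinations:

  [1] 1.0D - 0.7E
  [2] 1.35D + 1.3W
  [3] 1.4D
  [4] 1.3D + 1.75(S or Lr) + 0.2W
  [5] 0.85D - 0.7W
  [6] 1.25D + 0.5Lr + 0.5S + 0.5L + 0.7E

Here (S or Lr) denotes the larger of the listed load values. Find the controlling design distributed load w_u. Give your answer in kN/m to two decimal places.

68.85 kN/m

(S or Lr) → Lr = 23.92 kN/m.
[1] 1.0(18.31) - 0.7(16.75) = 6.59
[2] 1.35(18.31) + 1.3(15.92) = 45.41
[3] 1.4(18.31) = 25.63
[4] 1.3(18.31) + 1.75(23.92) + 0.2(15.92) = 68.85
[5] 0.85(18.31) - 0.7(15.92) = 4.42
[6] 1.25(18.31) + 0.5(23.92) + 0.5(3.55) + 0.5(31.17) + 0.7(16.75) = 63.93
Combination 4 governs: w_u = 68.85 kN/m.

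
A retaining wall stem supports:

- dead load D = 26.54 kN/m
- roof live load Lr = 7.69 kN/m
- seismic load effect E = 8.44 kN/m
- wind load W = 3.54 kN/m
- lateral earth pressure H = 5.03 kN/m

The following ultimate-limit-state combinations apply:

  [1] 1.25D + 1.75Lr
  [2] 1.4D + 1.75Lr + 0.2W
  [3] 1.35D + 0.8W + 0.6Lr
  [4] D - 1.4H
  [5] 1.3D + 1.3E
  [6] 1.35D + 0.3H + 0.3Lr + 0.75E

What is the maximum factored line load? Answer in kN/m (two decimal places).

[1] 1.25(26.54) + 1.75(7.69) = 46.63
[2] 1.4(26.54) + 1.75(7.69) + 0.2(3.54) = 51.32
[3] 1.35(26.54) + 0.8(3.54) + 0.6(7.69) = 43.28
[4] 1.0(26.54) - 1.4(5.03) = 19.50
[5] 1.3(26.54) + 1.3(8.44) = 45.47
[6] 1.35(26.54) + 0.3(5.03) + 0.3(7.69) + 0.75(8.44) = 45.98
The controlling combination is 2, giving 51.32 kN/m.

51.32 kN/m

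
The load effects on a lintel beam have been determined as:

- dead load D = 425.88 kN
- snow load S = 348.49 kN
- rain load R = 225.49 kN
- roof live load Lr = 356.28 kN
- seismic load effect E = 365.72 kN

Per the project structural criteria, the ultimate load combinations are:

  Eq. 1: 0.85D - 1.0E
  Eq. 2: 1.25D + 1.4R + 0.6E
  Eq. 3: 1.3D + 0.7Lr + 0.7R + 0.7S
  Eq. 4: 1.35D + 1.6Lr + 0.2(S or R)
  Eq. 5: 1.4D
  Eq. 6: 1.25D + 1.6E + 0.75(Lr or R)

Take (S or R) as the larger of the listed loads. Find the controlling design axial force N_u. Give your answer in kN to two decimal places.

(S or R) → S = 348.49 kN; (Lr or R) → Lr = 356.28 kN.
Eq. 1: 0.85(425.88) - 1.0(365.72) = 362.00 - 365.72 = -3.72
Eq. 2: 1.25(425.88) + 1.4(225.49) + 0.6(365.72) = 532.35 + 315.69 + 219.43 = 1067.47
Eq. 3: 1.3(425.88) + 0.7(356.28) + 0.7(225.49) + 0.7(348.49) = 1204.83
Eq. 4: 1.35(425.88) + 1.6(356.28) + 0.2(348.49) = 1214.68
Eq. 5: 1.4(425.88) = 596.23
Eq. 6: 1.25(425.88) + 1.6(365.72) + 0.75(356.28) = 532.35 + 585.15 + 267.21 = 1384.71
The controlling combination is 6, giving 1384.71 kN.

1384.71 kN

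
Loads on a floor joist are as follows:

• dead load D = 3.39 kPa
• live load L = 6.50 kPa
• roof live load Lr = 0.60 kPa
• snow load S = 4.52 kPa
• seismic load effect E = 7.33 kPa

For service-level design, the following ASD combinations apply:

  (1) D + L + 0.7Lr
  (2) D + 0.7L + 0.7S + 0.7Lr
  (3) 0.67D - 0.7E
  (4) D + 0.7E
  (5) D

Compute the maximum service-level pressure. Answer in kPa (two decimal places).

(1) 1.0(3.39) + 1.0(6.50) + 0.7(0.60) = 3.39 + 6.50 + 0.42 = 10.31
(2) 1.0(3.39) + 0.7(6.50) + 0.7(4.52) + 0.7(0.60) = 3.39 + 4.55 + 3.16 + 0.42 = 11.52
(3) 0.67(3.39) - 0.7(7.33) = 2.27 - 5.13 = -2.86
(4) 1.0(3.39) + 0.7(7.33) = 3.39 + 5.13 = 8.52
(5) 1.0(3.39) = 3.39
Maximum is from combination 2.

11.52 kPa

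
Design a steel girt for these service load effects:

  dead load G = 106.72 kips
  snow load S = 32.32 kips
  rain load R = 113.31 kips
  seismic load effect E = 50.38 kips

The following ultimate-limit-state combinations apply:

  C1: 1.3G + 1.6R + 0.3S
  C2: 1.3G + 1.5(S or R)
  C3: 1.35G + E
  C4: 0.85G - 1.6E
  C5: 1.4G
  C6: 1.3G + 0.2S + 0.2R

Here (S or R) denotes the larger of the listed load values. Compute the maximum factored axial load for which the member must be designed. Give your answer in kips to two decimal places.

329.73 kips

(S or R) → R = 113.31 kips.
C1: 1.3(106.72) + 1.6(113.31) + 0.3(32.32) = 329.73
C2: 1.3(106.72) + 1.5(113.31) = 308.70
C3: 1.35(106.72) + 1.0(50.38) = 144.07 + 50.38 = 194.45
C4: 0.85(106.72) - 1.6(50.38) = 90.71 - 80.61 = 10.10
C5: 1.4(106.72) = 149.41
C6: 1.3(106.72) + 0.2(32.32) + 0.2(113.31) = 138.74 + 6.46 + 22.66 = 167.86
Maximum is from combination 1.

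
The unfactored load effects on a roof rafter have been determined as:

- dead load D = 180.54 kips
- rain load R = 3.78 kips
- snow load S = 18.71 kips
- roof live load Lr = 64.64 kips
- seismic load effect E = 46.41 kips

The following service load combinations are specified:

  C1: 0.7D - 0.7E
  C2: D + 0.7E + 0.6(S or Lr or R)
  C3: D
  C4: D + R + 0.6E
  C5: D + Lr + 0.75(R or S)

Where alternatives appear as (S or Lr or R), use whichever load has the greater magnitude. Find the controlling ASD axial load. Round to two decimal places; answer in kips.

259.21 kips

(S or Lr or R) → Lr = 64.64 kips; (R or S) → S = 18.71 kips.
C1: 0.7(180.54) - 0.7(46.41) = 126.38 - 32.49 = 93.89
C2: 1.0(180.54) + 0.7(46.41) + 0.6(64.64) = 180.54 + 32.49 + 38.78 = 251.81
C3: 1.0(180.54) = 180.54
C4: 1.0(180.54) + 1.0(3.78) + 0.6(46.41) = 180.54 + 3.78 + 27.85 = 212.17
C5: 1.0(180.54) + 1.0(64.64) + 0.75(18.71) = 180.54 + 64.64 + 14.03 = 259.21
Combination 5 governs: P = 259.21 kips.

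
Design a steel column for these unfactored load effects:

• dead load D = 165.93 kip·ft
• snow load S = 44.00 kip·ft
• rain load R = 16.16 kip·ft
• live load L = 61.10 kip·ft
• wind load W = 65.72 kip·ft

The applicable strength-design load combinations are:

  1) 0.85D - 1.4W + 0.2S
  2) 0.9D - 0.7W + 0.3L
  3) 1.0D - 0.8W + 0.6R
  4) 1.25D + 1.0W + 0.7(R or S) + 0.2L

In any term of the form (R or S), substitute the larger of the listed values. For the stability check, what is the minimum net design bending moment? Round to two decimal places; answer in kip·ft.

(R or S) → S = 44.00 kip·ft.
1) 0.85(165.93) - 1.4(65.72) + 0.2(44.00) = 141.04 - 92.01 + 8.80 = 57.83
2) 0.9(165.93) - 0.7(65.72) + 0.3(61.10) = 121.66
3) 1.0(165.93) - 0.8(65.72) + 0.6(16.16) = 165.93 - 52.58 + 9.70 = 123.05
4) 1.25(165.93) + 1.0(65.72) + 0.7(44.00) + 0.2(61.10) = 207.41 + 65.72 + 30.80 + 12.22 = 316.15
Combination 1 gives the minimum: 57.83 kip·ft.

57.83 kip·ft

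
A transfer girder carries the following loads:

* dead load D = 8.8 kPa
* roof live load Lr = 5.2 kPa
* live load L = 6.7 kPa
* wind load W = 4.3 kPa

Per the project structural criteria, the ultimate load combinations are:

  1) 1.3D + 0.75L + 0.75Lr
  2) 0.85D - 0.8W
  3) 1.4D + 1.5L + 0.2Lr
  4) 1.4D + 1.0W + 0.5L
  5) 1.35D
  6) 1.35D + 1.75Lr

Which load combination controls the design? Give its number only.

Combination 3

1) 1.3(8.8) + 0.75(6.7) + 0.75(5.2) = 11.44 + 5.03 + 3.90 = 20.37
2) 0.85(8.8) - 0.8(4.3) = 7.48 - 3.44 = 4.04
3) 1.4(8.8) + 1.5(6.7) + 0.2(5.2) = 12.32 + 10.05 + 1.04 = 23.41
4) 1.4(8.8) + 1.0(4.3) + 0.5(6.7) = 12.32 + 4.30 + 3.35 = 19.97
5) 1.35(8.8) = 11.88
6) 1.35(8.8) + 1.75(5.2) = 11.88 + 9.10 = 20.98
The largest value is 23.41 kPa from combination 3.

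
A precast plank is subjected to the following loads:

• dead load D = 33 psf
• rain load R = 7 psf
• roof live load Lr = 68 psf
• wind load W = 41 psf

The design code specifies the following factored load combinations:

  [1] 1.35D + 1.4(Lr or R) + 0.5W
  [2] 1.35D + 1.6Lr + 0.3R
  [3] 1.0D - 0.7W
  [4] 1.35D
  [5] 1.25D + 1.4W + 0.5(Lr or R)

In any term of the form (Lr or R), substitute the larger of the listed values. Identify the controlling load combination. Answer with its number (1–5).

Combination 1

(Lr or R) → Lr = 68 psf.
[1] 1.35(33) + 1.4(68) + 0.5(41) = 44.6 + 95.2 + 20.5 = 160.3
[2] 1.35(33) + 1.6(68) + 0.3(7) = 44.6 + 108.8 + 2.1 = 155.5
[3] 1.0(33) - 0.7(41) = 33.0 - 28.7 = 4.3
[4] 1.35(33) = 44.6
[5] 1.25(33) + 1.4(41) + 0.5(68) = 41.3 + 57.4 + 34.0 = 132.7
The largest value is 160.3 psf from combination 1.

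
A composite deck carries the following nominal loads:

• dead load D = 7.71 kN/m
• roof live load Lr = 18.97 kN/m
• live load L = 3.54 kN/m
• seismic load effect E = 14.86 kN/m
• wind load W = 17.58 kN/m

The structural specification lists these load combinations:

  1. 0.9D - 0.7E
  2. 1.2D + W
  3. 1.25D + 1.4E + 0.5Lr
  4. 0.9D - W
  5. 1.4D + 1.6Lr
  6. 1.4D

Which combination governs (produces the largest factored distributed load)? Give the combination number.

1. 0.9(7.71) - 0.7(14.86) = -3.46
2. 1.2(7.71) + 1.0(17.58) = 26.83
3. 1.25(7.71) + 1.4(14.86) + 0.5(18.97) = 39.93
4. 0.9(7.71) - 1.0(17.58) = -10.64
5. 1.4(7.71) + 1.6(18.97) = 41.15
6. 1.4(7.71) = 10.79
The largest value is 41.15 kN/m from combination 5.

Combination 5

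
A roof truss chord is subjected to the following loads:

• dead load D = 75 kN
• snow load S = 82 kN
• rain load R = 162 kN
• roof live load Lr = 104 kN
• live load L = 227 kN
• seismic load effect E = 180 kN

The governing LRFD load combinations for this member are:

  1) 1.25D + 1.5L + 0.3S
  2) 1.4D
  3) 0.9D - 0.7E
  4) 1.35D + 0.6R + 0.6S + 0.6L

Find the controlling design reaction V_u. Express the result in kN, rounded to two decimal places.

458.85 kN

1) 1.25(75) + 1.5(227) + 0.3(82) = 93.75 + 340.50 + 24.60 = 458.85
2) 1.4(75) = 105.00
3) 0.9(75) - 0.7(180) = 67.50 - 126.00 = -58.50
4) 1.35(75) + 0.6(162) + 0.6(82) + 0.6(227) = 101.25 + 97.20 + 49.20 + 136.20 = 383.85
The controlling combination is 1, giving 458.85 kN.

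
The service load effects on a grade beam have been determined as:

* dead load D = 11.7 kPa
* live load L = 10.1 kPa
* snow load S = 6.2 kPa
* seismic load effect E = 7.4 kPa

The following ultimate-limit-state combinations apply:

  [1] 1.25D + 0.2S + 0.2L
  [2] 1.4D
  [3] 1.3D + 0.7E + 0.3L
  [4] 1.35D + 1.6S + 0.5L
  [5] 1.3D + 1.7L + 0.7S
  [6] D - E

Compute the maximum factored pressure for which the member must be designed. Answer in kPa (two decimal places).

[1] 1.25(11.7) + 0.2(6.2) + 0.2(10.1) = 17.89
[2] 1.4(11.7) = 16.38
[3] 1.3(11.7) + 0.7(7.4) + 0.3(10.1) = 23.42
[4] 1.35(11.7) + 1.6(6.2) + 0.5(10.1) = 30.77
[5] 1.3(11.7) + 1.7(10.1) + 0.7(6.2) = 36.72
[6] 1.0(11.7) - 1.0(7.4) = 4.30
Maximum is from combination 5.

36.72 kPa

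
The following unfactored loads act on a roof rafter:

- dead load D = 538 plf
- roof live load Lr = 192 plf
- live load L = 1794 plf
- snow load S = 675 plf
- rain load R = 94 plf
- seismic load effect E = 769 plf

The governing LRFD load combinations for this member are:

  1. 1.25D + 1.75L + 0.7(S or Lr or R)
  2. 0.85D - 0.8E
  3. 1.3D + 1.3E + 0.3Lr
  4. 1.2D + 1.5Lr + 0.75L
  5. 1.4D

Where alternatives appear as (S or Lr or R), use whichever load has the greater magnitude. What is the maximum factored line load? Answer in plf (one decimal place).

(S or Lr or R) → S = 675 plf.
1. 1.25(538) + 1.75(1794) + 0.7(675) = 672.5 + 3139.5 + 472.5 = 4284.5
2. 0.85(538) - 0.8(769) = 457.3 - 615.2 = -157.9
3. 1.3(538) + 1.3(769) + 0.3(192) = 699.4 + 999.7 + 57.6 = 1756.7
4. 1.2(538) + 1.5(192) + 0.75(1794) = 645.6 + 288.0 + 1345.5 = 2279.1
5. 1.4(538) = 753.2
The controlling combination is 1, giving 4284.5 plf.

4284.5 plf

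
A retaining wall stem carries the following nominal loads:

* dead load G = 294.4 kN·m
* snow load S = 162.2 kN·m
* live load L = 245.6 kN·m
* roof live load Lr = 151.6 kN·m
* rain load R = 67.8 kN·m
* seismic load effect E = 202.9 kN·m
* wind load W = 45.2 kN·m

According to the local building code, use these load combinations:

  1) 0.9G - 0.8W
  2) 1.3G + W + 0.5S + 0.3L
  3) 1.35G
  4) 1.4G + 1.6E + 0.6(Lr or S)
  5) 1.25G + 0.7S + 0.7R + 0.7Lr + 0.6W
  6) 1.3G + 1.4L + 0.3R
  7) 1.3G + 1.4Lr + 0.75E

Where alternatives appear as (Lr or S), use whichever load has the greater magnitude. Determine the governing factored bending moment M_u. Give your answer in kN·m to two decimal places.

(Lr or S) → S = 162.2 kN·m.
1) 0.9(294.4) - 0.8(45.2) = 264.96 - 36.16 = 228.80
2) 1.3(294.4) + 1.0(45.2) + 0.5(162.2) + 0.3(245.6) = 382.72 + 45.20 + 81.10 + 73.68 = 582.70
3) 1.35(294.4) = 397.44
4) 1.4(294.4) + 1.6(202.9) + 0.6(162.2) = 412.16 + 324.64 + 97.32 = 834.12
5) 1.25(294.4) + 0.7(162.2) + 0.7(67.8) + 0.7(151.6) + 0.6(45.2) = 368.00 + 113.54 + 47.46 + 106.12 + 27.12 = 662.24
6) 1.3(294.4) + 1.4(245.6) + 0.3(67.8) = 382.72 + 343.84 + 20.34 = 746.90
7) 1.3(294.4) + 1.4(151.6) + 0.75(202.9) = 382.72 + 212.24 + 152.18 = 747.14
Maximum is from combination 4.

834.12 kN·m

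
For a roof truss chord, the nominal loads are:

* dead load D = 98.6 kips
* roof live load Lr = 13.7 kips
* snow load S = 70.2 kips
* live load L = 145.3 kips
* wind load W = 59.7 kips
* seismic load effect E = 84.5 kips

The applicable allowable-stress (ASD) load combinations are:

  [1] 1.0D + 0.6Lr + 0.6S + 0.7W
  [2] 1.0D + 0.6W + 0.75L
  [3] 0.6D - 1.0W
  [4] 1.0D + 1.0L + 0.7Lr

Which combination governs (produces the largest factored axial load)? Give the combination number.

Combination 4

[1] 1.0(98.6) + 0.6(13.7) + 0.6(70.2) + 0.7(59.7) = 190.73
[2] 1.0(98.6) + 0.6(59.7) + 0.75(145.3) = 243.40
[3] 0.6(98.6) - 1.0(59.7) = -0.54
[4] 1.0(98.6) + 1.0(145.3) + 0.7(13.7) = 253.49
The largest value is 253.49 kips from combination 4.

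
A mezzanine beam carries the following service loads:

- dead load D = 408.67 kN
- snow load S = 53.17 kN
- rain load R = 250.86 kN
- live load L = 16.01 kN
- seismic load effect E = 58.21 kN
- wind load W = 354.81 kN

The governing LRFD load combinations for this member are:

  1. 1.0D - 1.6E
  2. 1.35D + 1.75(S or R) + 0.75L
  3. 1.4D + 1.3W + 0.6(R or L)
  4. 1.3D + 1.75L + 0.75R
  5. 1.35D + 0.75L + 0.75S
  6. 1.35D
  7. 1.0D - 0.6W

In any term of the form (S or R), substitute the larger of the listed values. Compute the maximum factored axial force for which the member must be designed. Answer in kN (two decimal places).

1183.91 kN

(S or R) → R = 250.86 kN; (R or L) → R = 250.86 kN.
1. 1.0(408.67) - 1.6(58.21) = 315.53
2. 1.35(408.67) + 1.75(250.86) + 0.75(16.01) = 1002.72
3. 1.4(408.67) + 1.3(354.81) + 0.6(250.86) = 1183.91
4. 1.3(408.67) + 1.75(16.01) + 0.75(250.86) = 747.43
5. 1.35(408.67) + 0.75(16.01) + 0.75(53.17) = 603.59
6. 1.35(408.67) = 551.70
7. 1.0(408.67) - 0.6(354.81) = 195.78
Combination 3 governs: N_u = 1183.91 kN.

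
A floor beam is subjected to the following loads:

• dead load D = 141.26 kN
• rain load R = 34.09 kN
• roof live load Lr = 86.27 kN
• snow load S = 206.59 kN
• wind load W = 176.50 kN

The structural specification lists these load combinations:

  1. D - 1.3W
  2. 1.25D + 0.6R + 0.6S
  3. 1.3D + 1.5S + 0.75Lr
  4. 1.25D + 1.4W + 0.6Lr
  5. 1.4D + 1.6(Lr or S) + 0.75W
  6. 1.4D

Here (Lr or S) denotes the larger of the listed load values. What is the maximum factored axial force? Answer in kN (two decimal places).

(Lr or S) → S = 206.59 kN.
1. 1.0(141.26) - 1.3(176.50) = 141.26 - 229.45 = -88.19
2. 1.25(141.26) + 0.6(34.09) + 0.6(206.59) = 176.58 + 20.45 + 123.95 = 320.98
3. 1.3(141.26) + 1.5(206.59) + 0.75(86.27) = 183.64 + 309.89 + 64.70 = 558.23
4. 1.25(141.26) + 1.4(176.50) + 0.6(86.27) = 176.58 + 247.10 + 51.76 = 475.44
5. 1.4(141.26) + 1.6(206.59) + 0.75(176.50) = 197.76 + 330.54 + 132.38 = 660.68
6. 1.4(141.26) = 197.76
Maximum is from combination 5.

660.68 kN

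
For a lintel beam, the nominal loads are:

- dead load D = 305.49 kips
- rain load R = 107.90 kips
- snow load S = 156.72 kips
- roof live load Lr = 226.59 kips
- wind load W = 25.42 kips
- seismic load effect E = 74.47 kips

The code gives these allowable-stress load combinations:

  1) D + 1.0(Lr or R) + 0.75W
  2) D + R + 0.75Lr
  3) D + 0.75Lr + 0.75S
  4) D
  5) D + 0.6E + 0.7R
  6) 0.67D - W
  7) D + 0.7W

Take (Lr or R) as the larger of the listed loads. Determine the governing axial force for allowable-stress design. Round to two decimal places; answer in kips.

592.97 kips

(Lr or R) → Lr = 226.59 kips.
1) 1.0(305.49) + 1.0(226.59) + 0.75(25.42) = 305.49 + 226.59 + 19.07 = 551.15
2) 1.0(305.49) + 1.0(107.90) + 0.75(226.59) = 305.49 + 107.90 + 169.94 = 583.33
3) 1.0(305.49) + 0.75(226.59) + 0.75(156.72) = 305.49 + 169.94 + 117.54 = 592.97
4) 1.0(305.49) = 305.49
5) 1.0(305.49) + 0.6(74.47) + 0.7(107.90) = 305.49 + 44.68 + 75.53 = 425.70
6) 0.67(305.49) - 1.0(25.42) = 204.68 - 25.42 = 179.26
7) 1.0(305.49) + 0.7(25.42) = 305.49 + 17.79 = 323.28
Maximum is from combination 3.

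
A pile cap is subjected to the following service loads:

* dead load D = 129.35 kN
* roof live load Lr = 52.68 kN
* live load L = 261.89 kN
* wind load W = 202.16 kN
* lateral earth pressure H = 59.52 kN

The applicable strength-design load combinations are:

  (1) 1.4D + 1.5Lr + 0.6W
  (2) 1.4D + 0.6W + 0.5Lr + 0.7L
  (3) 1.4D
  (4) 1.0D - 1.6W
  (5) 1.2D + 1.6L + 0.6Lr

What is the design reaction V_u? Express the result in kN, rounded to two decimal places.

(1) 1.4(129.35) + 1.5(52.68) + 0.6(202.16) = 181.09 + 79.02 + 121.30 = 381.41
(2) 1.4(129.35) + 0.6(202.16) + 0.5(52.68) + 0.7(261.89) = 181.09 + 121.30 + 26.34 + 183.32 = 512.05
(3) 1.4(129.35) = 181.09
(4) 1.0(129.35) - 1.6(202.16) = 129.35 - 323.46 = -194.11
(5) 1.2(129.35) + 1.6(261.89) + 0.6(52.68) = 155.22 + 419.02 + 31.61 = 605.85
The controlling combination is 5, giving 605.85 kN.

605.85 kN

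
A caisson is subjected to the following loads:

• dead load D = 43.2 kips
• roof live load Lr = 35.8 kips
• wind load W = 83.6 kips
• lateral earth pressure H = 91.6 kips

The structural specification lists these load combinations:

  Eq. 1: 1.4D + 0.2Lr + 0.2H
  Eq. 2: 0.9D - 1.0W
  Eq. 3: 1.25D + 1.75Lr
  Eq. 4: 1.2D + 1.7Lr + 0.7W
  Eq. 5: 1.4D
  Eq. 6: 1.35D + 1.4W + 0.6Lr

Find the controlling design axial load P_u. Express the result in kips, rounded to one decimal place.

Eq. 1: 1.4(43.2) + 0.2(35.8) + 0.2(91.6) = 60.5 + 7.2 + 18.3 = 86.0
Eq. 2: 0.9(43.2) - 1.0(83.6) = 38.9 - 83.6 = -44.7
Eq. 3: 1.25(43.2) + 1.75(35.8) = 54.0 + 62.7 = 116.7
Eq. 4: 1.2(43.2) + 1.7(35.8) + 0.7(83.6) = 51.8 + 60.9 + 58.5 = 171.2
Eq. 5: 1.4(43.2) = 60.5
Eq. 6: 1.35(43.2) + 1.4(83.6) + 0.6(35.8) = 58.3 + 117.0 + 21.5 = 196.8
Combination 6 governs: P_u = 196.8 kips.

196.8 kips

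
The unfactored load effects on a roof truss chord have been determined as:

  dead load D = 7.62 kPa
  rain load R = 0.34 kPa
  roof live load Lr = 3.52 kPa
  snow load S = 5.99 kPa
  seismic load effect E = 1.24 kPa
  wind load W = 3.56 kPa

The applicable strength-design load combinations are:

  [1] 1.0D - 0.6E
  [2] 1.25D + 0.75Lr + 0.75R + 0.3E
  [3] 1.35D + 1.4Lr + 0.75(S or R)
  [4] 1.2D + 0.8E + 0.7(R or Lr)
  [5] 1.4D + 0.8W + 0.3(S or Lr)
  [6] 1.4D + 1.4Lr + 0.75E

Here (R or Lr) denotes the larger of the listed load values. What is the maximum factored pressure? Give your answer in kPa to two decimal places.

19.71 kPa

(S or R) → S = 5.99 kPa; (R or Lr) → Lr = 3.52 kPa; (S or Lr) → S = 5.99 kPa.
[1] 1.0(7.62) - 0.6(1.24) = 7.62 - 0.74 = 6.88
[2] 1.25(7.62) + 0.75(3.52) + 0.75(0.34) + 0.3(1.24) = 12.79
[3] 1.35(7.62) + 1.4(3.52) + 0.75(5.99) = 10.29 + 4.93 + 4.49 = 19.71
[4] 1.2(7.62) + 0.8(1.24) + 0.7(3.52) = 12.60
[5] 1.4(7.62) + 0.8(3.56) + 0.3(5.99) = 15.31
[6] 1.4(7.62) + 1.4(3.52) + 0.75(1.24) = 10.67 + 4.93 + 0.93 = 16.53
Combination 3 governs: p_u = 19.71 kPa.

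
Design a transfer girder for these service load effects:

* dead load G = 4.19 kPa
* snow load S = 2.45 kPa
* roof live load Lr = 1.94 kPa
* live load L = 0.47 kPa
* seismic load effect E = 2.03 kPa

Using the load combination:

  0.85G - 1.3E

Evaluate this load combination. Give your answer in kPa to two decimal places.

0.92 kPa

0.85(4.19) - 1.3(2.03) = 0.92
q_u = 0.92 kPa.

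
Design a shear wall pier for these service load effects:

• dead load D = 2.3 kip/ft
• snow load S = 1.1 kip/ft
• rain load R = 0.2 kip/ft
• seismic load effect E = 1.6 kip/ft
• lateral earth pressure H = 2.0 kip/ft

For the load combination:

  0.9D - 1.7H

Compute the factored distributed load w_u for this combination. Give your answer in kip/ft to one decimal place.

0.9(2.3) - 1.7(2.0) = 2.1 - 3.4 = -1.3
w_u = -1.3 kip/ft.

-1.3 kip/ft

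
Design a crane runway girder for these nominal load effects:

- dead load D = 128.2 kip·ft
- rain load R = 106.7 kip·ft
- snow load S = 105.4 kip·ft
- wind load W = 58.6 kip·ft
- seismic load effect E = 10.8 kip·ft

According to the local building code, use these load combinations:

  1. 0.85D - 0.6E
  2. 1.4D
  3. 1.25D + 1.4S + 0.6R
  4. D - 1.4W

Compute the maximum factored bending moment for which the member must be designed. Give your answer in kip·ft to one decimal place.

1. 0.85(128.2) - 0.6(10.8) = 109.0 - 6.5 = 102.5
2. 1.4(128.2) = 179.5
3. 1.25(128.2) + 1.4(105.4) + 0.6(106.7) = 371.8
4. 1.0(128.2) - 1.4(58.6) = 128.2 - 82.0 = 46.2
The controlling combination is 3, giving 371.8 kip·ft.

371.8 kip·ft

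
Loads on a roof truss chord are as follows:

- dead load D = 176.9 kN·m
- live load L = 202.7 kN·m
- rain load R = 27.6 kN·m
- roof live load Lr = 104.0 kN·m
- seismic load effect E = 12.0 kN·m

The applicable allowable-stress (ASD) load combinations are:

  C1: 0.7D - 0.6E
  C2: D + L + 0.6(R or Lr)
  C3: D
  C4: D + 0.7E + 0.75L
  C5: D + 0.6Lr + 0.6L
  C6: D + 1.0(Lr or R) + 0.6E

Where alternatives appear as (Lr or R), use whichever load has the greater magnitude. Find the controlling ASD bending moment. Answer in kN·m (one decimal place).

442.0 kN·m

(R or Lr) → Lr = 104.0 kN·m; (Lr or R) → Lr = 104.0 kN·m.
C1: 0.7(176.9) - 0.6(12.0) = 123.8 - 7.2 = 116.6
C2: 1.0(176.9) + 1.0(202.7) + 0.6(104.0) = 176.9 + 202.7 + 62.4 = 442.0
C3: 1.0(176.9) = 176.9
C4: 1.0(176.9) + 0.7(12.0) + 0.75(202.7) = 176.9 + 8.4 + 152.0 = 337.3
C5: 1.0(176.9) + 0.6(104.0) + 0.6(202.7) = 176.9 + 62.4 + 121.6 = 360.9
C6: 1.0(176.9) + 1.0(104.0) + 0.6(12.0) = 176.9 + 104.0 + 7.2 = 288.1
Combination 2 governs: M = 442.0 kN·m.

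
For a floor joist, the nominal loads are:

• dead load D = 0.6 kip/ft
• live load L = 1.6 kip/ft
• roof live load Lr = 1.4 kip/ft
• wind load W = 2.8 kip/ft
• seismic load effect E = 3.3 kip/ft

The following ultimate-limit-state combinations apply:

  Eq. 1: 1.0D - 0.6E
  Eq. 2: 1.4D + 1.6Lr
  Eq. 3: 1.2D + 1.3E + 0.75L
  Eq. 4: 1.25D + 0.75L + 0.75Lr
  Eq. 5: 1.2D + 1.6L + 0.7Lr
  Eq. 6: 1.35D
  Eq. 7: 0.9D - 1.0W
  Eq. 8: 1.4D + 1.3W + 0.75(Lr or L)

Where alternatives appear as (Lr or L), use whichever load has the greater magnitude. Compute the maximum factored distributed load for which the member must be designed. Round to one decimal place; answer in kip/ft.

(Lr or L) → L = 1.6 kip/ft.
Eq. 1: 1.0(0.6) - 0.6(3.3) = 0.6 - 2.0 = -1.4
Eq. 2: 1.4(0.6) + 1.6(1.4) = 3.1
Eq. 3: 1.2(0.6) + 1.3(3.3) + 0.75(1.6) = 0.7 + 4.3 + 1.2 = 6.2
Eq. 4: 1.25(0.6) + 0.75(1.6) + 0.75(1.4) = 3.0
Eq. 5: 1.2(0.6) + 1.6(1.6) + 0.7(1.4) = 0.7 + 2.6 + 1.0 = 4.3
Eq. 6: 1.35(0.6) = 0.8
Eq. 7: 0.9(0.6) - 1.0(2.8) = 0.5 - 2.8 = -2.3
Eq. 8: 1.4(0.6) + 1.3(2.8) + 0.75(1.6) = 5.7
Maximum is from combination 3.

6.2 kip/ft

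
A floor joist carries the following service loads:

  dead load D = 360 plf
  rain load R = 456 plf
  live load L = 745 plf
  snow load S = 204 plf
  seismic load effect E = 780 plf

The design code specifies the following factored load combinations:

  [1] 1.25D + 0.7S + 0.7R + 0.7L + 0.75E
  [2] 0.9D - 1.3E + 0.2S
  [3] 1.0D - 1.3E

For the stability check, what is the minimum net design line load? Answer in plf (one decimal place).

[1] 1.25(360) + 0.7(204) + 0.7(456) + 0.7(745) + 0.75(780) = 450.0 + 142.8 + 319.2 + 521.5 + 585.0 = 2018.5
[2] 0.9(360) - 1.3(780) + 0.2(204) = 324.0 - 1014.0 + 40.8 = -649.2
[3] 1.0(360) - 1.3(780) = 360.0 - 1014.0 = -654.0
Combination 3 gives the minimum: -654.0 plf.

-654.0 plf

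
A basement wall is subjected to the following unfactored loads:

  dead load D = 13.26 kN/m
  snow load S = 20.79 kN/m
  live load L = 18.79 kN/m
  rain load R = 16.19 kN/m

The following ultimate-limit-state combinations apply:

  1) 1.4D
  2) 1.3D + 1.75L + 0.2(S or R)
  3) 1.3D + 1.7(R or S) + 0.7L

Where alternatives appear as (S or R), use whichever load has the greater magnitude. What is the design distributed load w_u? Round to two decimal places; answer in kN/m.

(S or R) → S = 20.79 kN/m; (R or S) → S = 20.79 kN/m.
1) 1.4(13.26) = 18.56
2) 1.3(13.26) + 1.75(18.79) + 0.2(20.79) = 17.24 + 32.88 + 4.16 = 54.28
3) 1.3(13.26) + 1.7(20.79) + 0.7(18.79) = 17.24 + 35.34 + 13.15 = 65.73
Maximum is from combination 3.

65.73 kN/m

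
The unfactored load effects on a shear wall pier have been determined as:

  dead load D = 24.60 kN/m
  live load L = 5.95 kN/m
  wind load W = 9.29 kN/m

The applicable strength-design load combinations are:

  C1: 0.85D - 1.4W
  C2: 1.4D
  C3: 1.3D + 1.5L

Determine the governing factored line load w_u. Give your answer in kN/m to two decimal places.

40.91 kN/m

C1: 0.85(24.60) - 1.4(9.29) = 20.91 - 13.01 = 7.90
C2: 1.4(24.60) = 34.44
C3: 1.3(24.60) + 1.5(5.95) = 31.98 + 8.93 = 40.91
Maximum is from combination 3.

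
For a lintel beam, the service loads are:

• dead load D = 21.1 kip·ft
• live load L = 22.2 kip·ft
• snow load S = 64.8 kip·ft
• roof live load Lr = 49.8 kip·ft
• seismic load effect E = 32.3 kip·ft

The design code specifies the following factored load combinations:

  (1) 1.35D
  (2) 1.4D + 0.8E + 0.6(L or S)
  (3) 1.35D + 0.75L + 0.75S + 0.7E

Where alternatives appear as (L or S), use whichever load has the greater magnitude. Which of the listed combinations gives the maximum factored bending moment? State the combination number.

(L or S) → S = 64.8 kip·ft.
(1) 1.35(21.1) = 28.5
(2) 1.4(21.1) + 0.8(32.3) + 0.6(64.8) = 94.3
(3) 1.35(21.1) + 0.75(22.2) + 0.75(64.8) + 0.7(32.3) = 116.3
The largest value is 116.3 kip·ft from combination 3.

Combination 3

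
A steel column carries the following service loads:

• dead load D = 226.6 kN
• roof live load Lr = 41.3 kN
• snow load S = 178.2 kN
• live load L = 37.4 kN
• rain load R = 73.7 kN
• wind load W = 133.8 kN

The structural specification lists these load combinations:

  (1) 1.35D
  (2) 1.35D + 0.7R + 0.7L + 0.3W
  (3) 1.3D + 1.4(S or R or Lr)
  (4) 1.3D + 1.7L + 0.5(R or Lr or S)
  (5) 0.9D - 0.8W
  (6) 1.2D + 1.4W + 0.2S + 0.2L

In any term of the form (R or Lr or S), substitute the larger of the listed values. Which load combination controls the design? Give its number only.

(S or R or Lr) → S = 178.2 kN; (R or Lr or S) → S = 178.2 kN.
(1) 1.35(226.6) = 305.91
(2) 1.35(226.6) + 0.7(73.7) + 0.7(37.4) + 0.3(133.8) = 305.91 + 51.59 + 26.18 + 40.14 = 423.82
(3) 1.3(226.6) + 1.4(178.2) = 294.58 + 249.48 = 544.06
(4) 1.3(226.6) + 1.7(37.4) + 0.5(178.2) = 294.58 + 63.58 + 89.10 = 447.26
(5) 0.9(226.6) - 0.8(133.8) = 203.94 - 107.04 = 96.90
(6) 1.2(226.6) + 1.4(133.8) + 0.2(178.2) + 0.2(37.4) = 271.92 + 187.32 + 35.64 + 7.48 = 502.36
The largest value is 544.06 kN from combination 3.

Combination 3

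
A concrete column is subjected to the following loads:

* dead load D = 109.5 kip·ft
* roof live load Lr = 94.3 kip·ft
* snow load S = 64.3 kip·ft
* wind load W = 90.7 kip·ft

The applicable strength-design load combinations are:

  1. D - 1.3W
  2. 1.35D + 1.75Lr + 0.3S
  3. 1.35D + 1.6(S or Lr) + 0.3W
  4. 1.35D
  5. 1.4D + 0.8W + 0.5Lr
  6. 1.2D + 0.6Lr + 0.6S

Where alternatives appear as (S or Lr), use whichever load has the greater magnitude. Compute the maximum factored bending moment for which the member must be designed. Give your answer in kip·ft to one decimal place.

(S or Lr) → Lr = 94.3 kip·ft.
1. 1.0(109.5) - 1.3(90.7) = -8.4
2. 1.35(109.5) + 1.75(94.3) + 0.3(64.3) = 332.1
3. 1.35(109.5) + 1.6(94.3) + 0.3(90.7) = 325.9
4. 1.35(109.5) = 147.8
5. 1.4(109.5) + 0.8(90.7) + 0.5(94.3) = 273.0
6. 1.2(109.5) + 0.6(94.3) + 0.6(64.3) = 226.6
The controlling combination is 2, giving 332.1 kip·ft.

332.1 kip·ft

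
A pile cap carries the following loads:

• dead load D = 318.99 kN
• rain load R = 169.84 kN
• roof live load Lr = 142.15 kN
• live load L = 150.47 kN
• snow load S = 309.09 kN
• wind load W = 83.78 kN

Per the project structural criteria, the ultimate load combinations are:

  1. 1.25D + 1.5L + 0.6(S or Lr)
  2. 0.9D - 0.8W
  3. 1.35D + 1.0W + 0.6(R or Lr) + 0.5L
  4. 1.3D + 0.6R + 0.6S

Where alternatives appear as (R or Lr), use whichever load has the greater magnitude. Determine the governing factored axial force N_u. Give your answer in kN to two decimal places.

(S or Lr) → S = 309.09 kN; (R or Lr) → R = 169.84 kN.
1. 1.25(318.99) + 1.5(150.47) + 0.6(309.09) = 398.74 + 225.71 + 185.45 = 809.90
2. 0.9(318.99) - 0.8(83.78) = 287.09 - 67.02 = 220.07
3. 1.35(318.99) + 1.0(83.78) + 0.6(169.84) + 0.5(150.47) = 430.64 + 83.78 + 101.90 + 75.24 = 691.56
4. 1.3(318.99) + 0.6(169.84) + 0.6(309.09) = 702.05
The controlling combination is 1, giving 809.90 kN.

809.90 kN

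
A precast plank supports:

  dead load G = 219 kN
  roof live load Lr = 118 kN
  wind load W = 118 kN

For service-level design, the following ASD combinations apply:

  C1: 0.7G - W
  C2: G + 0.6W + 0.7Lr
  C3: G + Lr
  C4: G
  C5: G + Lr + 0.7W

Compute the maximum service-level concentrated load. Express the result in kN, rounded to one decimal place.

419.6 kN

C1: 0.7(219) - 1.0(118) = 153.3 - 118.0 = 35.3
C2: 1.0(219) + 0.6(118) + 0.7(118) = 219.0 + 70.8 + 82.6 = 372.4
C3: 1.0(219) + 1.0(118) = 219.0 + 118.0 = 337.0
C4: 1.0(219) = 219.0
C5: 1.0(219) + 1.0(118) + 0.7(118) = 219.0 + 118.0 + 82.6 = 419.6
Combination 5 governs: P = 419.6 kN.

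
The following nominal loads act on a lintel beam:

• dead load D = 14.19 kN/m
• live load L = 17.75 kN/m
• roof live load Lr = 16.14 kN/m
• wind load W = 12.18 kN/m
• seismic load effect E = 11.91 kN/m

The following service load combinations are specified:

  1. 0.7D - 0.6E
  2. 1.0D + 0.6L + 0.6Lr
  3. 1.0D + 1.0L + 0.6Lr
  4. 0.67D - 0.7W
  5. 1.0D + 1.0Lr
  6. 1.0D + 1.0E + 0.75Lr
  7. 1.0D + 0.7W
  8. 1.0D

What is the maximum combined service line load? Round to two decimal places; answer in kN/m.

1. 0.7(14.19) - 0.6(11.91) = 2.79
2. 1.0(14.19) + 0.6(17.75) + 0.6(16.14) = 14.19 + 10.65 + 9.68 = 34.52
3. 1.0(14.19) + 1.0(17.75) + 0.6(16.14) = 14.19 + 17.75 + 9.68 = 41.62
4. 0.67(14.19) - 0.7(12.18) = 9.51 - 8.53 = 0.98
5. 1.0(14.19) + 1.0(16.14) = 14.19 + 16.14 = 30.33
6. 1.0(14.19) + 1.0(11.91) + 0.75(16.14) = 14.19 + 11.91 + 12.11 = 38.21
7. 1.0(14.19) + 0.7(12.18) = 14.19 + 8.53 = 22.72
8. 1.0(14.19) = 14.19
The controlling combination is 3, giving 41.62 kN/m.

41.62 kN/m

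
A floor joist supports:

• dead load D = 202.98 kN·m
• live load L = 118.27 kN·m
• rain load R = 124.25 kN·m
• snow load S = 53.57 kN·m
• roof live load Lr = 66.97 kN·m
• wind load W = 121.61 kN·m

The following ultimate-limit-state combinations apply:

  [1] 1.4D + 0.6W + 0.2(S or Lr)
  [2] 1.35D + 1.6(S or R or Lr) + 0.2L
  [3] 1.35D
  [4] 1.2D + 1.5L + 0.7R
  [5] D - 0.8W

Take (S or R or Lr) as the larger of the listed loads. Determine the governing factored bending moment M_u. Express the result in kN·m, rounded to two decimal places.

(S or Lr) → Lr = 66.97 kN·m; (S or R or Lr) → R = 124.25 kN·m.
[1] 1.4(202.98) + 0.6(121.61) + 0.2(66.97) = 370.53
[2] 1.35(202.98) + 1.6(124.25) + 0.2(118.27) = 496.48
[3] 1.35(202.98) = 274.02
[4] 1.2(202.98) + 1.5(118.27) + 0.7(124.25) = 507.96
[5] 1.0(202.98) - 0.8(121.61) = 105.69
Combination 4 governs: M_u = 507.96 kN·m.

507.96 kN·m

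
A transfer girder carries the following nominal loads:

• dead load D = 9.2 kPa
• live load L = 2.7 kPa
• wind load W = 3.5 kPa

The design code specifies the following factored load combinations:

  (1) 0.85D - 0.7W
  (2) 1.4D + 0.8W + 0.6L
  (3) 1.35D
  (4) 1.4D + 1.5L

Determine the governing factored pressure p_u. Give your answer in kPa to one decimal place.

17.3 kPa

(1) 0.85(9.2) - 0.7(3.5) = 5.4
(2) 1.4(9.2) + 0.8(3.5) + 0.6(2.7) = 12.9 + 2.8 + 1.6 = 17.3
(3) 1.35(9.2) = 12.4
(4) 1.4(9.2) + 1.5(2.7) = 16.9
Maximum is from combination 2.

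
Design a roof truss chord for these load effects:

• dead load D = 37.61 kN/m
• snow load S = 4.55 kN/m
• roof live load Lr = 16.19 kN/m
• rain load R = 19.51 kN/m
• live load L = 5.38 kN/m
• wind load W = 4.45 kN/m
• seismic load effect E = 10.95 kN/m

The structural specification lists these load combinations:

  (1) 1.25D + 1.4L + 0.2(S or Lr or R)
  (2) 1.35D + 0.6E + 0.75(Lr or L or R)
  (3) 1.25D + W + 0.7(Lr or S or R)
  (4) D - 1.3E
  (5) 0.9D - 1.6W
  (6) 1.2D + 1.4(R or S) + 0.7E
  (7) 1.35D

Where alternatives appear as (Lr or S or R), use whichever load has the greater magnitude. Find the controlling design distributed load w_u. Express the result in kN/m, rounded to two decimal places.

(S or Lr or R) → R = 19.51 kN/m; (Lr or L or R) → R = 19.51 kN/m; (Lr or S or R) → R = 19.51 kN/m; (R or S) → R = 19.51 kN/m.
(1) 1.25(37.61) + 1.4(5.38) + 0.2(19.51) = 58.45
(2) 1.35(37.61) + 0.6(10.95) + 0.75(19.51) = 71.98
(3) 1.25(37.61) + 1.0(4.45) + 0.7(19.51) = 47.01 + 4.45 + 13.66 = 65.12
(4) 1.0(37.61) - 1.3(10.95) = 23.38
(5) 0.9(37.61) - 1.6(4.45) = 33.85 - 7.12 = 26.73
(6) 1.2(37.61) + 1.4(19.51) + 0.7(10.95) = 45.13 + 27.31 + 7.67 = 80.11
(7) 1.35(37.61) = 50.77
Maximum is from combination 6.

80.11 kN/m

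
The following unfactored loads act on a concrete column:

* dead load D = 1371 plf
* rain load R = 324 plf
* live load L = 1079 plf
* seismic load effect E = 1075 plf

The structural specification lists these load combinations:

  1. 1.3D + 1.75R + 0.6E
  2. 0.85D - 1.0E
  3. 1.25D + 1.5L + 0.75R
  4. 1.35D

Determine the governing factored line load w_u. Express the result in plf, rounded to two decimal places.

3575.25 plf

1. 1.3(1371) + 1.75(324) + 0.6(1075) = 1782.30 + 567.00 + 645.00 = 2994.30
2. 0.85(1371) - 1.0(1075) = 1165.35 - 1075.00 = 90.35
3. 1.25(1371) + 1.5(1079) + 0.75(324) = 1713.75 + 1618.50 + 243.00 = 3575.25
4. 1.35(1371) = 1850.85
Combination 3 governs: w_u = 3575.25 plf.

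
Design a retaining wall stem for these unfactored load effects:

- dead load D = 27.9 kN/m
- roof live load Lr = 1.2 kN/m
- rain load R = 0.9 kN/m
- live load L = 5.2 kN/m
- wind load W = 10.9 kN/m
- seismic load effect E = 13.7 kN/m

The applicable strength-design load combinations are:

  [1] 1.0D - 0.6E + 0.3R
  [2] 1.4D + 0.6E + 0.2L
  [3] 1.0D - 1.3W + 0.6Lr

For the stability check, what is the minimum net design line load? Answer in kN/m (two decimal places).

14.45 kN/m

[1] 1.0(27.9) - 0.6(13.7) + 0.3(0.9) = 27.90 - 8.22 + 0.27 = 19.95
[2] 1.4(27.9) + 0.6(13.7) + 0.2(5.2) = 39.06 + 8.22 + 1.04 = 48.32
[3] 1.0(27.9) - 1.3(10.9) + 0.6(1.2) = 27.90 - 14.17 + 0.72 = 14.45
Combination 3 gives the minimum: 14.45 kN/m.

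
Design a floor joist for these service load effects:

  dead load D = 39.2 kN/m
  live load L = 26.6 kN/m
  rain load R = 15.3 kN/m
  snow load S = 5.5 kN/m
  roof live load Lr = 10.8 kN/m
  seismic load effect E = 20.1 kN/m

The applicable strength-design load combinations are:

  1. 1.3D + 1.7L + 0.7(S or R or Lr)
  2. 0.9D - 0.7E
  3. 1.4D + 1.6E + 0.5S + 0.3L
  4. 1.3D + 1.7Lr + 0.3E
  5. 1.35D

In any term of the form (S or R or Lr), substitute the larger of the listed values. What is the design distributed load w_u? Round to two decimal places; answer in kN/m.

(S or R or Lr) → R = 15.3 kN/m.
1. 1.3(39.2) + 1.7(26.6) + 0.7(15.3) = 50.96 + 45.22 + 10.71 = 106.89
2. 0.9(39.2) - 0.7(20.1) = 35.28 - 14.07 = 21.21
3. 1.4(39.2) + 1.6(20.1) + 0.5(5.5) + 0.3(26.6) = 54.88 + 32.16 + 2.75 + 7.98 = 97.77
4. 1.3(39.2) + 1.7(10.8) + 0.3(20.1) = 50.96 + 18.36 + 6.03 = 75.35
5. 1.35(39.2) = 52.92
Maximum is from combination 1.

106.89 kN/m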